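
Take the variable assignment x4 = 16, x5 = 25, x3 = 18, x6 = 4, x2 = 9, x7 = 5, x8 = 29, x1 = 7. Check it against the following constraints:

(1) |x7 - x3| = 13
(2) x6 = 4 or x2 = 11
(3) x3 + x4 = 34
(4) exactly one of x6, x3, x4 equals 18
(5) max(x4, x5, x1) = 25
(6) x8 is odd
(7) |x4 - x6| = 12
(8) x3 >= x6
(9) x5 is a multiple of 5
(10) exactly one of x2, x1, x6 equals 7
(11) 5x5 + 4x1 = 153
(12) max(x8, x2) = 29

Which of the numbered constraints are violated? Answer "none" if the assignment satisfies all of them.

All constraints are satisfied.

(1) |5 - 18| = 13  holds
(2) x6 = 4 = 4 (first disjunct)  holds
(3) x3 + x4 = 18 + 16 = 34  holds
(4) x6=4, x3=18, x4=16; 1 of them equals 18  holds
(5) max(16, 25, 7) = 25  holds
(6) x8 = 29 is odd  holds
(7) |16 - 4| = 12  holds
(8) x3 = 18, x6 = 4; 18 ≥ 4  holds
(9) 25 / 5 = 5, so 5 divides 25  holds
(10) x2=9, x1=7, x6=4; 1 of them equals 7  holds
(11) 5x5 + 4x1 = 5(25) + 4(7) = 153  holds
(12) max(29, 9) = 29  holds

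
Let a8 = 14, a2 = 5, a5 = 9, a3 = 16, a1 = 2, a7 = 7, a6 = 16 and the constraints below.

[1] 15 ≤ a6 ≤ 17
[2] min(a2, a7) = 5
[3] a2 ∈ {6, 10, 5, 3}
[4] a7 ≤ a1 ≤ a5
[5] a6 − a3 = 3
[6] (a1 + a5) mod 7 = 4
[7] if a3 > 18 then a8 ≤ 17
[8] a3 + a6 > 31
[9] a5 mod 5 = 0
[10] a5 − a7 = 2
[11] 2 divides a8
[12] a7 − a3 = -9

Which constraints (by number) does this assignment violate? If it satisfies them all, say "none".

[1] a6 = 16 lies in [15, 17] — satisfied.
[2] min(5, 7) = 5 — satisfied.
[3] a2 = 5 is in {6, 10, 5, 3} — satisfied.
[4] values 7, 2, 9; a7 = 7 is not ≤ a1 = 2 — violated.
[5] a6 − a3 = 16 − 16 = 0, not 3 — violated.
[6] a1 + a5 = 11; 11 mod 7 = 4 — satisfied.
[7] a3 = 16, not > 18; antecedent false, conditional vacuously true — satisfied.
[8] a3 + a6 = 16 + 16 = 32; 32 > 31 — satisfied.
[9] 9 mod 5 = 4, not 0 — violated.
[10] a5 − a7 = 9 − 7 = 2 — satisfied.
[11] 14 / 2 = 7, so 2 divides 14 — satisfied.
[12] a7 − a3 = 7 − 16 = -9 — satisfied.

No — constraints 4, 5, and 9 are not satisfied.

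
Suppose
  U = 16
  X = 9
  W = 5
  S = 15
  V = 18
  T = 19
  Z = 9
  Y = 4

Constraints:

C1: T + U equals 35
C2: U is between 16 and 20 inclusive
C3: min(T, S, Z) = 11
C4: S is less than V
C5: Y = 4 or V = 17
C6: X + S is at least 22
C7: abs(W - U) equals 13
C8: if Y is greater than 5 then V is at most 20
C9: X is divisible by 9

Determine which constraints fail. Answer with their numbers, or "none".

C1: T + U = 19 + 16 = 35 — holds.
C2: U = 16 lies in [16, 20] — holds.
C3: min(19, 15, 9) = 9, not 11 — does not hold.
C4: S = 15, V = 18; 15 < 18 — holds.
C5: Y = 4 = 4 (first disjunct) — holds.
C6: X + S = 9 + 15 = 24; 24 ≥ 22 — holds.
C7: abs(5 - 16) = 11, not 13 — does not hold.
C8: Y = 4, not > 5; antecedent false, conditional vacuously true — holds.
C9: 9 / 9 = 1, so 9 divides 9 — holds.

No — constraints 3 and 7 are not satisfied.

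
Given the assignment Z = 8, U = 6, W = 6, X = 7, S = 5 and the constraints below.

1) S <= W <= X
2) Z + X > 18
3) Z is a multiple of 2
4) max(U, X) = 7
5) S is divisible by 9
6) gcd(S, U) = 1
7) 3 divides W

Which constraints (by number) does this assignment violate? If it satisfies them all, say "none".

1) values 5 <= 6 <= 7  true
2) Z + X = 8 + 7 = 15; 15 ≤ 18, bound 18 not met  false
3) 8 / 2 = 4, so 2 divides 8  true
4) max(6, 7) = 7  true
5) 5 = 9*0 + 5, so 9 does not divide 5  false
6) gcd(5, 6) = 1  true
7) 6 / 3 = 2, so 3 divides 6  true

Violated: 2 and 5.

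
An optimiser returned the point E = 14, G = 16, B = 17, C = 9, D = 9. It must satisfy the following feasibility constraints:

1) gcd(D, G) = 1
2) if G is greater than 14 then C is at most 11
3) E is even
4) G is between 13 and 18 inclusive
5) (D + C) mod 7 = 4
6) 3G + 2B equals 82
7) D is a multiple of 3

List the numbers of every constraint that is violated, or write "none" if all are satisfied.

None — every constraint holds.

1) gcd(9, 16) = 1 — holds.
2) G = 16 > 14, so we need C ≤ 11; C = 9 ≤ 11 — holds.
3) E = 14 is even — holds.
4) G = 16 lies in [13, 18] — holds.
5) D + C = 18; 18 mod 7 = 4 — holds.
6) 3G + 2B = 3(16) + 2(17) = 82 — holds.
7) 9 / 3 = 3, so 3 divides 9 — holds.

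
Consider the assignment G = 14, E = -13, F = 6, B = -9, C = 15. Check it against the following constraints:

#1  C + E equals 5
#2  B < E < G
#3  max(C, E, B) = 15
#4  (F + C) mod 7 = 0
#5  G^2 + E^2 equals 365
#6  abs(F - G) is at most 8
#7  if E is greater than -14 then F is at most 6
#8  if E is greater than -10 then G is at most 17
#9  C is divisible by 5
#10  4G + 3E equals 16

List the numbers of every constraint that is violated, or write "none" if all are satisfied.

#1 C + E = 15 + (-13) = 2, not 5  FAIL
#2 values -9, -13, 14; B = -9 is not < E = -13  FAIL
#3 max(15, -13, -9) = 15  OK
#4 F + C = 21; 21 mod 7 = 0  OK
#5 G^2 + E^2 = 14^2 + (-13)^2 = 196 + 169 = 365  OK
#6 abs(6 - 14) = 8; 8 ≤ 8  OK
#7 E = -13 > -14, so we need F ≤ 6; F = 6 ≤ 6  OK
#8 E = -13, not > -10; antecedent false, conditional vacuously true  OK
#9 15 / 5 = 3, so 5 divides 15  OK
#10 4G + 3E = 4(14) + 3(-13) = 17, not 16  FAIL

Constraints 1, 2, and 10 do not hold.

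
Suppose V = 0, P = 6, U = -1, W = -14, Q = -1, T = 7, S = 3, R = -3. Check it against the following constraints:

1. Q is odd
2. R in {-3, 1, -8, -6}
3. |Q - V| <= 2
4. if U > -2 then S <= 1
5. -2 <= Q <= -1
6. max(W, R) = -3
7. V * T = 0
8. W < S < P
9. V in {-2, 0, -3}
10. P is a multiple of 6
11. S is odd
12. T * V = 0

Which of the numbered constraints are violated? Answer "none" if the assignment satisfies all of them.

The assignment fails constraint 4.

1. Q = -1 is odd — OK.
2. R = -3 is in {-3, 1, -8, -6} — OK.
3. |-1 - 0| = 1; 1 ≤ 2 — OK.
4. U = -1 > -2, so we need S ≤ 1; but S = 3 > 1 — violated.
5. Q = -1 lies in [-2, -1] — OK.
6. max(-14, -3) = -3 — OK.
7. V * T = 0 * 7 = 0 — OK.
8. values -14 < 3 < 6 — OK.
9. V = 0 is in {-2, 0, -3} — OK.
10. 6 / 6 = 1, so 6 divides 6 — OK.
11. S = 3 is odd — OK.
12. T * V = 7 * 0 = 0 — OK.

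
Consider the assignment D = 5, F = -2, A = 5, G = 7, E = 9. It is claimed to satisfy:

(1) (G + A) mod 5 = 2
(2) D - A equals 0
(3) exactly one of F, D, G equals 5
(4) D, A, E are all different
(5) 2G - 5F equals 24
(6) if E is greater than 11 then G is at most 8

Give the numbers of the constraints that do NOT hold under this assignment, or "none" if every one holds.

Constraint 4 does not hold.

(1) G + A = 12; 12 mod 5 = 2 — OK.
(2) D - A = 5 - 5 = 0 — OK.
(3) F=-2, D=5, G=7; 1 of them equals 5 — OK.
(4) D = A = 5, not all different — violated.
(5) 2G - 5F = 2(7) - 5(-2) = 24 — OK.
(6) E = 9, not > 11; antecedent false, conditional vacuously true — OK.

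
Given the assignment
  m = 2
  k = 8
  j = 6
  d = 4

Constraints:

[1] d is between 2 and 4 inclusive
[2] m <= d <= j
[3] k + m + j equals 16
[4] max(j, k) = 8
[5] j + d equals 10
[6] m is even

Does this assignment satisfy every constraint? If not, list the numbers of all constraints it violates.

[1] d = 4 lies in [2, 4] — satisfied.
[2] values 2 <= 4 <= 6 — satisfied.
[3] k + m + j = 8 + 2 + 6 = 16 — satisfied.
[4] max(6, 8) = 8 — satisfied.
[5] j + d = 6 + 4 = 10 — satisfied.
[6] m = 2 is even — satisfied.

The assignment satisfies every constraint.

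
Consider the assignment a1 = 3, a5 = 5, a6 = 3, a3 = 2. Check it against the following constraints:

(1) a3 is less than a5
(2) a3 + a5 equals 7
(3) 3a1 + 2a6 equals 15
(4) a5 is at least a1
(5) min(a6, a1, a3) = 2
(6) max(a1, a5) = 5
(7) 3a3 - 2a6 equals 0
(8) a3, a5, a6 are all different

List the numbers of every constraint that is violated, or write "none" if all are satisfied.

None — every constraint holds.

(1) a3 = 2, a5 = 5; 2 < 5  yes
(2) a3 + a5 = 2 + 5 = 7  yes
(3) 3a1 + 2a6 = 3(3) + 2(3) = 15  yes
(4) a5 = 5, a1 = 3; 5 ≥ 3  yes
(5) min(3, 3, 2) = 2  yes
(6) max(3, 5) = 5  yes
(7) 3a3 - 2a6 = 3(2) - 2(3) = 0  yes
(8) values 2, 5, 3 are pairwise distinct  yes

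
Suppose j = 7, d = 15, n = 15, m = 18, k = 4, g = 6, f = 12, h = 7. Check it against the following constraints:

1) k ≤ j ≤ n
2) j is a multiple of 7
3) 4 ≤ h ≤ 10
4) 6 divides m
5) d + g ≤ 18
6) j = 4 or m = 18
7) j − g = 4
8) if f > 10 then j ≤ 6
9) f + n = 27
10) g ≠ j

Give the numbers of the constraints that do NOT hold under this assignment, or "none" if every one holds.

1) values 4 ≤ 7 ≤ 15 — holds.
2) 7 / 7 = 1, so 7 divides 7 — holds.
3) h = 7 lies in [4, 10] — holds.
4) 18 / 6 = 3, so 6 divides 18 — holds.
5) d + g = 15 + 6 = 21; 21 > 18, bound 18 not met — fails.
6) j = 7 ≠ 4, but m = 18 = 18 (second disjunct) — holds.
7) j − g = 7 − 6 = 1, not 4 — fails.
8) f = 12 > 10, so we need j ≤ 6; but j = 7 > 6 — fails.
9) f + n = 12 + 15 = 27 — holds.
10) g = 6, j = 7; distinct — holds.

Constraints 5, 7, 8 are violated.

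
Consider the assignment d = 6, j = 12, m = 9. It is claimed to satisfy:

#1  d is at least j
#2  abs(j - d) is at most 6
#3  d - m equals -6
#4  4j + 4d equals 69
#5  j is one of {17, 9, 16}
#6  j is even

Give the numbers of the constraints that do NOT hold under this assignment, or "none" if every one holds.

#1 d = 6, j = 12; 6 < 12 (want ≥) — violated.
#2 abs(12 - 6) = 6; 6 ≤ 6 — OK.
#3 d - m = 6 - 9 = -3, not -6 — violated.
#4 4j + 4d = 4(12) + 4(6) = 72, not 69 — violated.
#5 j = 12 is not in {17, 9, 16} — violated.
#6 j = 12 is even — OK.

No — constraints 1, 3, 4, 5 are not satisfied.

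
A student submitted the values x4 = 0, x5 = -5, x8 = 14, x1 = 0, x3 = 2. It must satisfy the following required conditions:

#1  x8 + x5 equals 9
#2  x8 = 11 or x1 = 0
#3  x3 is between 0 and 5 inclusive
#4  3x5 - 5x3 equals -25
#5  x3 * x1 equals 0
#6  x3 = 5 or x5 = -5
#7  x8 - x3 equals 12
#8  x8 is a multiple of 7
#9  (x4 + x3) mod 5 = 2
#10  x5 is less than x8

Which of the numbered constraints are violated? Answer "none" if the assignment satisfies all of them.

#1 x8 + x5 = 14 + (-5) = 9  yes
#2 x8 = 14 ≠ 11, but x1 = 0 = 0 (second disjunct)  yes
#3 x3 = 2 lies in [0, 5]  yes
#4 3x5 - 5x3 = 3(-5) - 5(2) = -25  yes
#5 x3 * x1 = 2 * 0 = 0  yes
#6 x3 = 2 ≠ 5, but x5 = -5 = -5 (second disjunct)  yes
#7 x8 - x3 = 14 - 2 = 12  yes
#8 14 / 7 = 2, so 7 divides 14  yes
#9 x4 + x3 = 2; 2 mod 5 = 2  yes
#10 x5 = -5, x8 = 14; -5 < 14  yes

Yes — all constraints hold.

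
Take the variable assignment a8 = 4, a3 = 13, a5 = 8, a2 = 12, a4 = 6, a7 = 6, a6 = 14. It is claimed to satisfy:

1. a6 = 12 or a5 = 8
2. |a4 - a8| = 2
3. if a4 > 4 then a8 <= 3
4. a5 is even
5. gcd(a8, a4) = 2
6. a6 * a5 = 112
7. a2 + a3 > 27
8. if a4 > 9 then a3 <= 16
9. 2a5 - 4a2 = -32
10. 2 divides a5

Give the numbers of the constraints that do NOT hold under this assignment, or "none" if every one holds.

Constraints 3, 7 are violated.

1. a6 = 14 ≠ 12, but a5 = 8 = 8 (second disjunct) — OK.
2. |6 - 4| = 2 — OK.
3. a4 = 6 > 4, so we need a8 ≤ 3; but a8 = 4 > 3 — violated.
4. a5 = 8 is even — OK.
5. gcd(4, 6) = 2 — OK.
6. a6 * a5 = 14 * 8 = 112 — OK.
7. a2 + a3 = 12 + 13 = 25; 25 ≤ 27, bound 27 not met — violated.
8. a4 = 6, not > 9; antecedent false, conditional vacuously true — OK.
9. 2a5 - 4a2 = 2(8) - 4(12) = -32 — OK.
10. 8 / 2 = 4, so 2 divides 8 — OK.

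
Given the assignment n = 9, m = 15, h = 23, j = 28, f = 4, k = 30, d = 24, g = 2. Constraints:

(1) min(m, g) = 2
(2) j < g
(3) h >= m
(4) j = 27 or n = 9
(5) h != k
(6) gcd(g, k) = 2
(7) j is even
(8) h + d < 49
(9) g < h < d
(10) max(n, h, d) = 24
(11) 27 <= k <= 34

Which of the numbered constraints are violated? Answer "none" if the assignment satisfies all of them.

The assignment fails constraint 2.

(1) min(15, 2) = 2 — satisfied.
(2) j = 28, g = 2; 28 ≥ 2 (want <) — violated.
(3) h = 23, m = 15; 23 ≥ 15 — satisfied.
(4) j = 28 ≠ 27, but n = 9 = 9 (second disjunct) — satisfied.
(5) h = 23, k = 30; distinct — satisfied.
(6) gcd(2, 30) = 2 — satisfied.
(7) j = 28 is even — satisfied.
(8) h + d = 23 + 24 = 47; 47 < 49 — satisfied.
(9) values 2 < 23 < 24 — satisfied.
(10) max(9, 23, 24) = 24 — satisfied.
(11) k = 30 lies in [27, 34] — satisfied.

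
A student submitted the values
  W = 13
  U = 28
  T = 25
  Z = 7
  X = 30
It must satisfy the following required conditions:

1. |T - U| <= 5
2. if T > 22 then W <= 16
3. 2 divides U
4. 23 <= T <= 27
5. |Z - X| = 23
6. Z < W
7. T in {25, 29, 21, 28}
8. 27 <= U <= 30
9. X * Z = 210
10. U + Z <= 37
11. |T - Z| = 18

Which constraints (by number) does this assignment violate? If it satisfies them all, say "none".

1. |25 - 28| = 3; 3 ≤ 5 — holds.
2. T = 25 > 22, so we need W ≤ 16; W = 13 ≤ 16 — holds.
3. 28 / 2 = 14, so 2 divides 28 — holds.
4. T = 25 lies in [23, 27] — holds.
5. |7 - 30| = 23 — holds.
6. Z = 7, W = 13; 7 < 13 — holds.
7. T = 25 is in {25, 29, 21, 28} — holds.
8. U = 28 lies in [27, 30] — holds.
9. X * Z = 30 * 7 = 210 — holds.
10. U + Z = 28 + 7 = 35; 35 ≤ 37 — holds.
11. |25 - 7| = 18 — holds.

All constraints are satisfied.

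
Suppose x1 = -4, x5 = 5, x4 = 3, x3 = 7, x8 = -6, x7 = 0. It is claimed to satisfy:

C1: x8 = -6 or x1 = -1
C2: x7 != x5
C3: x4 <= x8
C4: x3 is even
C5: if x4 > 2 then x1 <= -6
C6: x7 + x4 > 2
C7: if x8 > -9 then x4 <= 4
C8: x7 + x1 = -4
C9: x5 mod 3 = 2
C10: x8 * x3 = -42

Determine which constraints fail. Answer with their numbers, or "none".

The assignment fails constraints 3, 4, 5.

C1: x8 = -6 = -6 (first disjunct)  ✔
C2: x7 = 0, x5 = 5; distinct  ✔
C3: x4 = 3, x8 = -6; 3 > -6 (want ≤)  ✘
C4: x3 = 7 is odd  ✘
C5: x4 = 3 > 2, so we need x1 ≤ -6; but x1 = -4 > -6  ✘
C6: x7 + x4 = 0 + 3 = 3; 3 > 2  ✔
C7: x8 = -6 > -9, so we need x4 ≤ 4; x4 = 3 ≤ 4  ✔
C8: x7 + x1 = 0 + (-4) = -4  ✔
C9: 5 mod 3 = 2  ✔
C10: x8 * x3 = -6 * 7 = -42  ✔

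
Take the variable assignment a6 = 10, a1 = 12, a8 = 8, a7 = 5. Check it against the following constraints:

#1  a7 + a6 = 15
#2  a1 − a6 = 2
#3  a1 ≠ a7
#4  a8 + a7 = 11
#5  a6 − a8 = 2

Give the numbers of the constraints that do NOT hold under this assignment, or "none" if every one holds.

The assignment fails constraint 4.

#1 a7 + a6 = 5 + 10 = 15  OK
#2 a1 − a6 = 12 − 10 = 2  OK
#3 a1 = 12, a7 = 5; distinct  OK
#4 a8 + a7 = 8 + 5 = 13, not 11  FAIL
#5 a6 − a8 = 10 − 8 = 2  OK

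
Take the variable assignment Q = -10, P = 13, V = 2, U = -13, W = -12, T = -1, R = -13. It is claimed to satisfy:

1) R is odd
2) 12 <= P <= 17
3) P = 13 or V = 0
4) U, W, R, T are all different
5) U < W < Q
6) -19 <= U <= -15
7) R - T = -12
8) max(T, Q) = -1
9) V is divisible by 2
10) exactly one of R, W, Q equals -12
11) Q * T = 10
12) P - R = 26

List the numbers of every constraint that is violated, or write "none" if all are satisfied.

No — constraints 4 and 6 are not satisfied.

1) R = -13 is odd — satisfied.
2) P = 13 lies in [12, 17] — satisfied.
3) P = 13 = 13 (first disjunct) — satisfied.
4) U = R = -13, not all different — violated.
5) values -13 < -12 < -10 — satisfied.
6) U = -13 is outside [-19, -15] — violated.
7) R - T = -13 - (-1) = -12 — satisfied.
8) max(-1, -10) = -1 — satisfied.
9) 2 / 2 = 1, so 2 divides 2 — satisfied.
10) R=-13, W=-12, Q=-10; 1 of them equals -12 — satisfied.
11) Q * T = -10 * (-1) = 10 — satisfied.
12) P - R = 13 - (-13) = 26 — satisfied.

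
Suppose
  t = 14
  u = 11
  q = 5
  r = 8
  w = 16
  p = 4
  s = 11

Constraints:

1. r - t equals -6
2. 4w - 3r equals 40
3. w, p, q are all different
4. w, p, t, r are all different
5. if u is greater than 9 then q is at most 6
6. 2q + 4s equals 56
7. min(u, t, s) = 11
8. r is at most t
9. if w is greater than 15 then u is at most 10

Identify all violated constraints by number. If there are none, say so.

Constraints 6 and 9 do not hold.

1. r - t = 8 - 14 = -6 — OK.
2. 4w - 3r = 4(16) - 3(8) = 40 — OK.
3. values 16, 4, 5 are pairwise distinct — OK.
4. values 16, 4, 14, 8 are pairwise distinct — OK.
5. u = 11 > 9, so we need q ≤ 6; q = 5 ≤ 6 — OK.
6. 2q + 4s = 2(5) + 4(11) = 54, not 56 — violated.
7. min(11, 14, 11) = 11 — OK.
8. r = 8, t = 14; 8 ≤ 14 — OK.
9. w = 16 > 15, so we need u ≤ 10; but u = 11 > 10 — violated.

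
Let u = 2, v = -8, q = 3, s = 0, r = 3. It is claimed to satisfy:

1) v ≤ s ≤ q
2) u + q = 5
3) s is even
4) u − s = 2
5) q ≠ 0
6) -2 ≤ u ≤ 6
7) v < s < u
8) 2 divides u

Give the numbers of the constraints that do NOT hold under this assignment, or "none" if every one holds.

1) values -8 ≤ 0 ≤ 3  OK
2) u + q = 2 + 3 = 5  OK
3) s = 0 is even  OK
4) u − s = 2 − 0 = 2  OK
5) q = 3, and 3 ≠ 0  OK
6) u = 2 lies in [-2, 6]  OK
7) values -8 < 0 < 2  OK
8) 2 / 2 = 1, so 2 divides 2  OK

The assignment satisfies every constraint.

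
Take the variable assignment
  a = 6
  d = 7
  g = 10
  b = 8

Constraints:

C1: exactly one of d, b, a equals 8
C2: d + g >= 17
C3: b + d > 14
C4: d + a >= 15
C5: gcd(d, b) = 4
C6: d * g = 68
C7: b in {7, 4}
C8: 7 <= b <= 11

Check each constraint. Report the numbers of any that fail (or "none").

Constraints 4, 5, 6, and 7 do not hold.

C1: d=7, b=8, a=6; 1 of them equals 8 — holds.
C2: d + g = 7 + 10 = 17; 17 ≥ 17 — holds.
C3: b + d = 8 + 7 = 15; 15 > 14 — holds.
C4: d + a = 7 + 6 = 13; 13 < 15, bound 15 not met — does not hold.
C5: gcd(7, 8) = 1, not 4 — does not hold.
C6: d * g = 7 * 10 = 70, not 68 — does not hold.
C7: b = 8 is not in {7, 4} — does not hold.
C8: b = 8 lies in [7, 11] — holds.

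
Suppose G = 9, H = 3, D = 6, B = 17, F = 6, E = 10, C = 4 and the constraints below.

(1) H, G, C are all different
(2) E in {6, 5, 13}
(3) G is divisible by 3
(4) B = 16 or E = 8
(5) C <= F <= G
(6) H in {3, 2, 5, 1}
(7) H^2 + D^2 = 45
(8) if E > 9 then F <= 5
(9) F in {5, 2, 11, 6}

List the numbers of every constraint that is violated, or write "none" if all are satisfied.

Violated: 2, 4, 8.

(1) values 3, 9, 4 are pairwise distinct  ✔
(2) E = 10 is not in {6, 5, 13}  ✘
(3) 9 / 3 = 3, so 3 divides 9  ✔
(4) B = 17 ≠ 16 and E = 10 ≠ 8; both disjuncts false  ✘
(5) values 4 <= 6 <= 9  ✔
(6) H = 3 is in {3, 2, 5, 1}  ✔
(7) H^2 + D^2 = 3^2 + 6^2 = 9 + 36 = 45  ✔
(8) E = 10 > 9, so we need F ≤ 5; but F = 6 > 5  ✘
(9) F = 6 is in {5, 2, 11, 6}  ✔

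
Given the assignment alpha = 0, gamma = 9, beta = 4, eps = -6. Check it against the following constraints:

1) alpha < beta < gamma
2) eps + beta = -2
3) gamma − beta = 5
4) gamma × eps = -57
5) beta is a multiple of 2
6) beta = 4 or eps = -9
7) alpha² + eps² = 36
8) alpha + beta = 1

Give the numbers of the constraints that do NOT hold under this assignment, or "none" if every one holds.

The assignment fails constraints 4, 8.

1) values 0 < 4 < 9 — holds.
2) eps + beta = -6 + 4 = -2 — holds.
3) gamma − beta = 9 − 4 = 5 — holds.
4) gamma × eps = 9 × (-6) = -54, not -57 — fails.
5) 4 / 2 = 2, so 2 divides 4 — holds.
6) beta = 4 = 4 (first disjunct) — holds.
7) alpha² + eps² = 0² + (-6)² = 0 + 36 = 36 — holds.
8) alpha + beta = 0 + 4 = 4, not 1 — fails.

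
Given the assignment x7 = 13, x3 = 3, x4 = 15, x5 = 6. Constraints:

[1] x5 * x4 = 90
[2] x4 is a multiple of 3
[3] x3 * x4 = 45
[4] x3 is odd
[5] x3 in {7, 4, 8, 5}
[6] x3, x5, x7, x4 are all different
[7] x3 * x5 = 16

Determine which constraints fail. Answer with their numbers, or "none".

[1] x5 * x4 = 6 * 15 = 90  holds
[2] 15 / 3 = 5, so 3 divides 15  holds
[3] x3 * x4 = 3 * 15 = 45  holds
[4] x3 = 3 is odd  holds
[5] x3 = 3 is not in {7, 4, 8, 5}  fails
[6] values 3, 6, 13, 15 are pairwise distinct  holds
[7] x3 * x5 = 3 * 6 = 18, not 16  fails

No — constraints 5, 7 are not satisfied.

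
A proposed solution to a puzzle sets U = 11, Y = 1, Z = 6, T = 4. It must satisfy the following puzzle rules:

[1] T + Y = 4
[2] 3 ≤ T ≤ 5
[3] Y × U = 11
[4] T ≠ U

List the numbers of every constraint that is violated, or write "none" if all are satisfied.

[1] T + Y = 4 + 1 = 5, not 4 — fails.
[2] T = 4 lies in [3, 5] — holds.
[3] Y × U = 1 × 11 = 11 — holds.
[4] T = 4, U = 11; distinct — holds.

Violated: 1.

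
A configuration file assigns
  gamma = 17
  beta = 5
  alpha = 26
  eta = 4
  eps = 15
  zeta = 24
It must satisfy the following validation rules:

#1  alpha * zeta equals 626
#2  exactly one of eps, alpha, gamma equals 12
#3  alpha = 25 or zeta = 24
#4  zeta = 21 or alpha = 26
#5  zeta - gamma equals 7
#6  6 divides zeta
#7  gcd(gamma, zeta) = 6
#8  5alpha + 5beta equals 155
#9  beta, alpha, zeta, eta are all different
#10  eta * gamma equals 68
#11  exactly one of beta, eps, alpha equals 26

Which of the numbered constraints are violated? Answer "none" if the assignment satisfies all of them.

Constraints 1, 2, 7 do not hold.

#1 alpha * zeta = 26 * 24 = 624, not 626 — does not hold.
#2 eps=15, alpha=26, gamma=17; 0 of them equal 12, not exactly one — does not hold.
#3 alpha = 26 ≠ 25, but zeta = 24 = 24 (second disjunct) — holds.
#4 zeta = 24 ≠ 21, but alpha = 26 = 26 (second disjunct) — holds.
#5 zeta - gamma = 24 - 17 = 7 — holds.
#6 24 / 6 = 4, so 6 divides 24 — holds.
#7 gcd(17, 24) = 1, not 6 — does not hold.
#8 5alpha + 5beta = 5(26) + 5(5) = 155 — holds.
#9 values 5, 26, 24, 4 are pairwise distinct — holds.
#10 eta * gamma = 4 * 17 = 68 — holds.
#11 beta=5, eps=15, alpha=26; 1 of them equals 26 — holds.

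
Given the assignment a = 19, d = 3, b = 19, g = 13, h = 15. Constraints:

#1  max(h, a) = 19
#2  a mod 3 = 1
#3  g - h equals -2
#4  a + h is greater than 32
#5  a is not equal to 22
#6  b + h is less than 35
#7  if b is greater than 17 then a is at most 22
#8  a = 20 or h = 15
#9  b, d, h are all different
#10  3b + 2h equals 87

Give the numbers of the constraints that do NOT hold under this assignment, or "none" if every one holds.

#1 max(15, 19) = 19  ✔
#2 19 mod 3 = 1  ✔
#3 g - h = 13 - 15 = -2  ✔
#4 a + h = 19 + 15 = 34; 34 > 32  ✔
#5 a = 19, and 19 ≠ 22  ✔
#6 b + h = 19 + 15 = 34; 34 < 35  ✔
#7 b = 19 > 17, so we need a ≤ 22; a = 19 ≤ 22  ✔
#8 a = 19 ≠ 20, but h = 15 = 15 (second disjunct)  ✔
#9 values 19, 3, 15 are pairwise distinct  ✔
#10 3b + 2h = 3(19) + 2(15) = 87  ✔

Yes — all constraints hold.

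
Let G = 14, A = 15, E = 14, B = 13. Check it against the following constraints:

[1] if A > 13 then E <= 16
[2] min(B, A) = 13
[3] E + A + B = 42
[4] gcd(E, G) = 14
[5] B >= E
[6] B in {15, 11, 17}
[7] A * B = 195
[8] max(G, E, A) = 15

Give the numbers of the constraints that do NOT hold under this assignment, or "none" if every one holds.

The assignment fails constraints 5, 6.

[1] A = 15 > 13, so we need E ≤ 16; E = 14 ≤ 16  true
[2] min(13, 15) = 13  true
[3] E + A + B = 14 + 15 + 13 = 42  true
[4] gcd(14, 14) = 14  true
[5] B = 13, E = 14; 13 < 14 (want ≥)  false
[6] B = 13 is not in {15, 11, 17}  false
[7] A * B = 15 * 13 = 195  true
[8] max(14, 14, 15) = 15  true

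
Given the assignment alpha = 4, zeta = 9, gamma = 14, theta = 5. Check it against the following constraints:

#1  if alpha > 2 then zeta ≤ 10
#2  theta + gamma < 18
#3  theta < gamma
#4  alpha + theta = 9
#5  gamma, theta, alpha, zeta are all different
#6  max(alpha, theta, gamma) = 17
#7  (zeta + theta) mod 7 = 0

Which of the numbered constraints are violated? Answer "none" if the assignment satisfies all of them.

Constraints 2, 6 are violated.

#1 alpha = 4 > 2, so we need zeta ≤ 10; zeta = 9 ≤ 10 — satisfied.
#2 theta + gamma = 5 + 14 = 19; 19 ≥ 18, bound 18 not met — violated.
#3 theta = 5, gamma = 14; 5 < 14 — satisfied.
#4 alpha + theta = 4 + 5 = 9 — satisfied.
#5 values 14, 5, 4, 9 are pairwise distinct — satisfied.
#6 max(4, 5, 14) = 14, not 17 — violated.
#7 zeta + theta = 14; 14 mod 7 = 0 — satisfied.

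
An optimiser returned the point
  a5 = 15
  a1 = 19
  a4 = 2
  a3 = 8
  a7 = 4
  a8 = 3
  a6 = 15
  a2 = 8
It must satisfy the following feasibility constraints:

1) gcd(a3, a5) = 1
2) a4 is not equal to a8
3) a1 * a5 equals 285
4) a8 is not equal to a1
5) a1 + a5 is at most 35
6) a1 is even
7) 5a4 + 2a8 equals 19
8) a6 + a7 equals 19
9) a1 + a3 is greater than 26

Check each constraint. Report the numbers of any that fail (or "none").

1) gcd(8, 15) = 1 — OK.
2) a4 = 2, a8 = 3; distinct — OK.
3) a1 * a5 = 19 * 15 = 285 — OK.
4) a8 = 3, a1 = 19; distinct — OK.
5) a1 + a5 = 19 + 15 = 34; 34 ≤ 35 — OK.
6) a1 = 19 is odd — violated.
7) 5a4 + 2a8 = 5(2) + 2(3) = 16, not 19 — violated.
8) a6 + a7 = 15 + 4 = 19 — OK.
9) a1 + a3 = 19 + 8 = 27; 27 > 26 — OK.

The assignment fails constraints 6, 7.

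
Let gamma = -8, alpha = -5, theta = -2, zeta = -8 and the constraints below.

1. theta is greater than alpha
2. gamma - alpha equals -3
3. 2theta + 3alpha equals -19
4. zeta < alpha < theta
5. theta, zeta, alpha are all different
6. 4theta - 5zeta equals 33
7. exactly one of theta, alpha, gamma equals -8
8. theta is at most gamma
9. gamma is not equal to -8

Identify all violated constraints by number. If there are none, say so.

Violated: 6, 8, 9.

1. theta = -2, alpha = -5; -2 > -5  true
2. gamma - alpha = -8 - (-5) = -3  true
3. 2theta + 3alpha = 2(-2) + 3(-5) = -19  true
4. values -8 < -5 < -2  true
5. values -2, -8, -5 are pairwise distinct  true
6. 4theta - 5zeta = 4(-2) - 5(-8) = 32, not 33  false
7. theta=-2, alpha=-5, gamma=-8; 1 of them equals -8  true
8. theta = -2, gamma = -8; -2 > -8 (want ≤)  false
9. gamma = -8, but -8 is required to differ  false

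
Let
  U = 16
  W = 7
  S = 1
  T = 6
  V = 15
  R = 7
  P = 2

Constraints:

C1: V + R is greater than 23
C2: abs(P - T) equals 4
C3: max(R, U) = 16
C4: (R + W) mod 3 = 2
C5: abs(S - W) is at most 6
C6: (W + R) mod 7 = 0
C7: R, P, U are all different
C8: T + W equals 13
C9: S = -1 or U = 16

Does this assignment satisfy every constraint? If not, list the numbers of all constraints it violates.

C1: V + R = 15 + 7 = 22; 22 ≤ 23, bound 23 not met — violated.
C2: abs(2 - 6) = 4 — satisfied.
C3: max(7, 16) = 16 — satisfied.
C4: R + W = 14; 14 mod 3 = 2 — satisfied.
C5: abs(1 - 7) = 6; 6 ≤ 6 — satisfied.
C6: W + R = 14; 14 mod 7 = 0 — satisfied.
C7: values 7, 2, 16 are pairwise distinct — satisfied.
C8: T + W = 6 + 7 = 13 — satisfied.
C9: S = 1 ≠ -1, but U = 16 = 16 (second disjunct) — satisfied.

Constraint 1 does not hold.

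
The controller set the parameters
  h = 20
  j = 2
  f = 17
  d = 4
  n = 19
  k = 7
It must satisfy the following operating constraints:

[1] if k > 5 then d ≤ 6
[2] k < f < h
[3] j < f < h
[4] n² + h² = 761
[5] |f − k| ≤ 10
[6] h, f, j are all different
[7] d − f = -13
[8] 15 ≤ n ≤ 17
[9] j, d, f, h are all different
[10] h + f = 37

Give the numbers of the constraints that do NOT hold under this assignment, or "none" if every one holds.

[1] k = 7 > 5, so we need d ≤ 6; d = 4 ≤ 6 — satisfied.
[2] values 7 < 17 < 20 — satisfied.
[3] values 2 < 17 < 20 — satisfied.
[4] n² + h² = 19² + 20² = 361 + 400 = 761 — satisfied.
[5] |17 − 7| = 10; 10 ≤ 10 — satisfied.
[6] values 20, 17, 2 are pairwise distinct — satisfied.
[7] d − f = 4 − 17 = -13 — satisfied.
[8] n = 19 is outside [15, 17] — violated.
[9] values 2, 4, 17, 20 are pairwise distinct — satisfied.
[10] h + f = 20 + 17 = 37 — satisfied.

Constraint 8 does not hold.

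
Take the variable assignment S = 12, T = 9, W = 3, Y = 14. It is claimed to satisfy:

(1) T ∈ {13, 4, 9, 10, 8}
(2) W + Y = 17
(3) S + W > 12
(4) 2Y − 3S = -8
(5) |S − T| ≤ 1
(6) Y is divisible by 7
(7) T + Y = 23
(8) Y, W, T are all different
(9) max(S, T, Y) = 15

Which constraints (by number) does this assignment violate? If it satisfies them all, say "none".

Constraints 5 and 9 do not hold.

(1) T = 9 is in {13, 4, 9, 10, 8} — satisfied.
(2) W + Y = 3 + 14 = 17 — satisfied.
(3) S + W = 12 + 3 = 15; 15 > 12 — satisfied.
(4) 2Y − 3S = 2(14) − 3(12) = -8 — satisfied.
(5) |12 − 9| = 3; 3 > 1, exceeds bound 1 — violated.
(6) 14 / 7 = 2, so 7 divides 14 — satisfied.
(7) T + Y = 9 + 14 = 23 — satisfied.
(8) values 14, 3, 9 are pairwise distinct — satisfied.
(9) max(12, 9, 14) = 14, not 15 — violated.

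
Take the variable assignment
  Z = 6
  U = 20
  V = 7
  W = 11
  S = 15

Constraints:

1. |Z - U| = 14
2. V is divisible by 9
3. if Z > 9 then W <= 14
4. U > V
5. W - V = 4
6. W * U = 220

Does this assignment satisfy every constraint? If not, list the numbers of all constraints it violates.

The assignment fails constraint 2.

1. |6 - 20| = 14  holds
2. 7 = 9*0 + 7, so 9 does not divide 7  fails
3. Z = 6, not > 9; antecedent false, conditional vacuously true  holds
4. U = 20, V = 7; 20 > 7  holds
5. W - V = 11 - 7 = 4  holds
6. W * U = 11 * 20 = 220  holds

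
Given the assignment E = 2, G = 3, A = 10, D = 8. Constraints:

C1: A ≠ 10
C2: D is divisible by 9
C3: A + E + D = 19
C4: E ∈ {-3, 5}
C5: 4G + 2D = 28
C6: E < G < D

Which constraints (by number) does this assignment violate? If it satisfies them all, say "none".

C1: A = 10, but 10 is required to differ  FAIL
C2: 8 = 9×0 + 8, so 9 does not divide 8  FAIL
C3: A + E + D = 10 + 2 + 8 = 20, not 19  FAIL
C4: E = 2 is not in {-3, 5}  FAIL
C5: 4G + 2D = 4(3) + 2(8) = 28  OK
C6: values 2 < 3 < 8  OK

Violated: 1, 2, 3, 4.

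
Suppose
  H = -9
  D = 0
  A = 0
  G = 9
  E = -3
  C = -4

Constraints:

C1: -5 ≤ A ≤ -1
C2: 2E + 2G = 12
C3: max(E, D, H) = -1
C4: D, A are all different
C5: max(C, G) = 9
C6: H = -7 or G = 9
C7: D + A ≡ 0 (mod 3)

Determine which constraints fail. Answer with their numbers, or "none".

C1: A = 0 is outside [-5, -1]  FAIL
C2: 2E + 2G = 2(-3) + 2(9) = 12  OK
C3: max(-3, 0, -9) = 0, not -1  FAIL
C4: D = A = 0, not all different  FAIL
C5: max(-4, 9) = 9  OK
C6: H = -9 ≠ -7, but G = 9 = 9 (second disjunct)  OK
C7: D + A = 0; 0 mod 3 = 0  OK

Constraints 1, 3, and 4 are violated.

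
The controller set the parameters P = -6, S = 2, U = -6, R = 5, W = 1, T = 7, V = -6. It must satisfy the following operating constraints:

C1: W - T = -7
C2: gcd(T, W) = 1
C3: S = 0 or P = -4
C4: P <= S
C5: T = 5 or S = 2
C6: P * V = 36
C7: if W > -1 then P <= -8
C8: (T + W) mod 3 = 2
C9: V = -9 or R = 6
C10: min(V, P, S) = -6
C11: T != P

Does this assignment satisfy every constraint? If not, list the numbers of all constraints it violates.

The assignment fails constraints 1, 3, 7, and 9.

C1: W - T = 1 - 7 = -6, not -7 — violated.
C2: gcd(7, 1) = 1 — OK.
C3: S = 2 ≠ 0 and P = -6 ≠ -4; both disjuncts false — violated.
C4: P = -6, S = 2; -6 ≤ 2 — OK.
C5: T = 7 ≠ 5, but S = 2 = 2 (second disjunct) — OK.
C6: P * V = -6 * (-6) = 36 — OK.
C7: W = 1 > -1, so we need P ≤ -8; but P = -6 > -8 — violated.
C8: T + W = 8; 8 mod 3 = 2 — OK.
C9: V = -6 ≠ -9 and R = 5 ≠ 6; both disjuncts false — violated.
C10: min(-6, -6, 2) = -6 — OK.
C11: T = 7, P = -6; distinct — OK.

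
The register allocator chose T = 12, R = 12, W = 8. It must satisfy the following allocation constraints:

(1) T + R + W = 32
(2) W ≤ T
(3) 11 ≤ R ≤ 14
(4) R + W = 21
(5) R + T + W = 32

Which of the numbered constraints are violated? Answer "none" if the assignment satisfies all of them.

The assignment fails constraint 4.

(1) T + R + W = 12 + 12 + 8 = 32 — satisfied.
(2) W = 8, T = 12; 8 ≤ 12 — satisfied.
(3) R = 12 lies in [11, 14] — satisfied.
(4) R + W = 12 + 8 = 20, not 21 — violated.
(5) R + T + W = 12 + 12 + 8 = 32 — satisfied.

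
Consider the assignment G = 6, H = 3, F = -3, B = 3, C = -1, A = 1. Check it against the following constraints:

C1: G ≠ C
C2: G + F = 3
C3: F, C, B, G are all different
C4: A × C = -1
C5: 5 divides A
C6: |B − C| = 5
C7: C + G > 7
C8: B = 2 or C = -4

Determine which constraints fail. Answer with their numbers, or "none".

Violated: 5, 6, 7, and 8.

C1: G = 6, C = -1; distinct  true
C2: G + F = 6 + (-3) = 3  true
C3: values -3, -1, 3, 6 are pairwise distinct  true
C4: A × C = 1 × (-1) = -1  true
C5: 1 = 5×0 + 1, so 5 does not divide 1  false
C6: |3 − (-1)| = 4, not 5  false
C7: C + G = -1 + 6 = 5; 5 ≤ 7, bound 7 not met  false
C8: B = 3 ≠ 2 and C = -1 ≠ -4; both disjuncts false  false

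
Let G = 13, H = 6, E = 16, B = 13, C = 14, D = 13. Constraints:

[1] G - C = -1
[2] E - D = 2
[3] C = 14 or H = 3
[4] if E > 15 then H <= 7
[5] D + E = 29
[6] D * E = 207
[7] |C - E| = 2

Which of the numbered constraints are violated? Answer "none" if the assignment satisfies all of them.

The assignment fails constraints 2 and 6.

[1] G - C = 13 - 14 = -1  ✔
[2] E - D = 16 - 13 = 3, not 2  ✘
[3] C = 14 = 14 (first disjunct)  ✔
[4] E = 16 > 15, so we need H ≤ 7; H = 6 ≤ 7  ✔
[5] D + E = 13 + 16 = 29  ✔
[6] D * E = 13 * 16 = 208, not 207  ✘
[7] |14 - 16| = 2  ✔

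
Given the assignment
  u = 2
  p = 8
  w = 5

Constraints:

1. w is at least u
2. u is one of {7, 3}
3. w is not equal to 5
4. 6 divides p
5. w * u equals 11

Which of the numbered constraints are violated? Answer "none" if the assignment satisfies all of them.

The assignment fails constraints 2, 3, 4, and 5.

1. w = 5, u = 2; 5 ≥ 2 — holds.
2. u = 2 is not in {7, 3} — does not hold.
3. w = 5, but 5 is required to differ — does not hold.
4. 8 = 6*1 + 2, so 6 does not divide 8 — does not hold.
5. w * u = 5 * 2 = 10, not 11 — does not hold.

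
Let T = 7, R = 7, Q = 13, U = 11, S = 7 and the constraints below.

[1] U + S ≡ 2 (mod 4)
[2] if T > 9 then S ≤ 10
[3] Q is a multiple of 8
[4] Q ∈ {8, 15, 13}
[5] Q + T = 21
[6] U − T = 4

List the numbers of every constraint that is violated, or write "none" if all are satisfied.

[1] U + S = 18; 18 mod 4 = 2 — satisfied.
[2] T = 7, not > 9; antecedent false, conditional vacuously true — satisfied.
[3] 13 = 8×1 + 5, so 8 does not divide 13 — violated.
[4] Q = 13 is in {8, 15, 13} — satisfied.
[5] Q + T = 13 + 7 = 20, not 21 — violated.
[6] U − T = 11 − 7 = 4 — satisfied.

Constraints 3 and 5 are violated.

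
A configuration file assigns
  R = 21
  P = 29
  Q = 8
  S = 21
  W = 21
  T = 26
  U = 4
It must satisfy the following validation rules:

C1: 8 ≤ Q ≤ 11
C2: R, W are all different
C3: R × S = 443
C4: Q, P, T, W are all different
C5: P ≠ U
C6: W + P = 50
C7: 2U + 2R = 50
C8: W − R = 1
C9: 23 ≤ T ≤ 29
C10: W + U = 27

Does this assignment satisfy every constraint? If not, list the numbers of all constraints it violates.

C1: Q = 8 lies in [8, 11]  true
C2: R = W = 21, not all different  false
C3: R × S = 21 × 21 = 441, not 443  false
C4: values 8, 29, 26, 21 are pairwise distinct  true
C5: P = 29, U = 4; distinct  true
C6: W + P = 21 + 29 = 50  true
C7: 2U + 2R = 2(4) + 2(21) = 50  true
C8: W − R = 21 − 21 = 0, not 1  false
C9: T = 26 lies in [23, 29]  true
C10: W + U = 21 + 4 = 25, not 27  false

Constraints 2, 3, 8, 10 are violated.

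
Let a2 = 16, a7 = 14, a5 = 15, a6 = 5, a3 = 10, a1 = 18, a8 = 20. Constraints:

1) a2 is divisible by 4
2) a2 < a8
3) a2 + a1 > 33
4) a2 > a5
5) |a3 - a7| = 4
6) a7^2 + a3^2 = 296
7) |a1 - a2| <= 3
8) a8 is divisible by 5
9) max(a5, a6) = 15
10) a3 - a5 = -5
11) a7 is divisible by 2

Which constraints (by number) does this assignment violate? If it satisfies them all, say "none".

1) 16 / 4 = 4, so 4 divides 16  holds
2) a2 = 16, a8 = 20; 16 < 20  holds
3) a2 + a1 = 16 + 18 = 34; 34 > 33  holds
4) a2 = 16, a5 = 15; 16 > 15  holds
5) |10 - 14| = 4  holds
6) a7^2 + a3^2 = 14^2 + 10^2 = 196 + 100 = 296  holds
7) |18 - 16| = 2; 2 ≤ 3  holds
8) 20 / 5 = 4, so 5 divides 20  holds
9) max(15, 5) = 15  holds
10) a3 - a5 = 10 - 15 = -5  holds
11) 14 / 2 = 7, so 2 divides 14  holds

The assignment satisfies every constraint.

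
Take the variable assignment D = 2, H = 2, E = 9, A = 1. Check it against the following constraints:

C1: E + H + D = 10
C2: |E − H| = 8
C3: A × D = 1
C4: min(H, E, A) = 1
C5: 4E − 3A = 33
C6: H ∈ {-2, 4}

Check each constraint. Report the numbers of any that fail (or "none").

Constraints 1, 2, 3, 6 are violated.

C1: E + H + D = 9 + 2 + 2 = 13, not 10  ✘
C2: |9 − 2| = 7, not 8  ✘
C3: A × D = 1 × 2 = 2, not 1  ✘
C4: min(2, 9, 1) = 1  ✔
C5: 4E − 3A = 4(9) − 3(1) = 33  ✔
C6: H = 2 is not in {-2, 4}  ✘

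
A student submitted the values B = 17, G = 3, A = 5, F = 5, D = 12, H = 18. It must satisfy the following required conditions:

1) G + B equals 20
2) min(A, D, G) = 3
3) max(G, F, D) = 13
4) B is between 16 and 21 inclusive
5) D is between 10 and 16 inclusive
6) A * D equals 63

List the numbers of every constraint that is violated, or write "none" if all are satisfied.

No — constraints 3 and 6 are not satisfied.

1) G + B = 3 + 17 = 20 — OK.
2) min(5, 12, 3) = 3 — OK.
3) max(3, 5, 12) = 12, not 13 — violated.
4) B = 17 lies in [16, 21] — OK.
5) D = 12 lies in [10, 16] — OK.
6) A * D = 5 * 12 = 60, not 63 — violated.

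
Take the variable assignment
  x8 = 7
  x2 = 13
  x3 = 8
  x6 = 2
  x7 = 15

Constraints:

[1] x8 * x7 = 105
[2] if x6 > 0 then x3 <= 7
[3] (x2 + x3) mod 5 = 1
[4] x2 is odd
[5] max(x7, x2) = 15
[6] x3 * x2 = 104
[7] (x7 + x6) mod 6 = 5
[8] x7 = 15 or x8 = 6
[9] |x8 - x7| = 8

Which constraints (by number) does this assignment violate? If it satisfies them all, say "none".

[1] x8 * x7 = 7 * 15 = 105 — holds.
[2] x6 = 2 > 0, so we need x3 ≤ 7; but x3 = 8 > 7 — does not hold.
[3] x2 + x3 = 21; 21 mod 5 = 1 — holds.
[4] x2 = 13 is odd — holds.
[5] max(15, 13) = 15 — holds.
[6] x3 * x2 = 8 * 13 = 104 — holds.
[7] x7 + x6 = 17; 17 mod 6 = 5 — holds.
[8] x7 = 15 = 15 (first disjunct) — holds.
[9] |7 - 15| = 8 — holds.

Violated: 2.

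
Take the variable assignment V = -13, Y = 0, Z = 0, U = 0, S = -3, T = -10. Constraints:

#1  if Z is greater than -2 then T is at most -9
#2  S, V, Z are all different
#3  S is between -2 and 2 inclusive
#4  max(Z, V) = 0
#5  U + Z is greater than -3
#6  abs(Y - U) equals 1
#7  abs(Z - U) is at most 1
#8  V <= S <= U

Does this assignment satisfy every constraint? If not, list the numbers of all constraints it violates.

#1 Z = 0 > -2, so we need T ≤ -9; T = -10 ≤ -9  ✔
#2 values -3, -13, 0 are pairwise distinct  ✔
#3 S = -3 is outside [-2, 2]  ✘
#4 max(0, -13) = 0  ✔
#5 U + Z = 0 + 0 = 0; 0 > -3  ✔
#6 abs(0 - 0) = 0, not 1  ✘
#7 abs(0 - 0) = 0; 0 ≤ 1  ✔
#8 values -13 <= -3 <= 0  ✔

Constraints 3 and 6 are violated.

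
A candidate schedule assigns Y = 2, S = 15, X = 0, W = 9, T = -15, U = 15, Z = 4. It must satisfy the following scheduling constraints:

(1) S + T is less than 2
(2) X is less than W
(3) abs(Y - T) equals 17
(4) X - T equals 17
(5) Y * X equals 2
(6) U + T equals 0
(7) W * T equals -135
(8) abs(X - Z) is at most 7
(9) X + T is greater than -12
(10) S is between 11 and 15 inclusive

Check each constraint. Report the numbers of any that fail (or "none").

(1) S + T = 15 + (-15) = 0; 0 < 2  ✓
(2) X = 0, W = 9; 0 < 9  ✓
(3) abs(2 - (-15)) = 17  ✓
(4) X - T = 0 - (-15) = 15, not 17  ✗
(5) Y * X = 2 * 0 = 0, not 2  ✗
(6) U + T = 15 + (-15) = 0  ✓
(7) W * T = 9 * (-15) = -135  ✓
(8) abs(0 - 4) = 4; 4 ≤ 7  ✓
(9) X + T = 0 + (-15) = -15; -15 ≤ -12, bound -12 not met  ✗
(10) S = 15 lies in [11, 15]  ✓

No — constraints 4, 5, and 9 are not satisfied.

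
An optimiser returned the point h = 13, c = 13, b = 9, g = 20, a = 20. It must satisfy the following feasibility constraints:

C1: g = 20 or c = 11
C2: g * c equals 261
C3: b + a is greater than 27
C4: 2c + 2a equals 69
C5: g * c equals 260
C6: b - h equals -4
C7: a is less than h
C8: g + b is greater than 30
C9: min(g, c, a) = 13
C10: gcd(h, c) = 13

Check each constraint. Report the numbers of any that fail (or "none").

C1: g = 20 = 20 (first disjunct) — holds.
C2: g * c = 20 * 13 = 260, not 261 — does not hold.
C3: b + a = 9 + 20 = 29; 29 > 27 — holds.
C4: 2c + 2a = 2(13) + 2(20) = 66, not 69 — does not hold.
C5: g * c = 20 * 13 = 260 — holds.
C6: b - h = 9 - 13 = -4 — holds.
C7: a = 20, h = 13; 20 ≥ 13 (want <) — does not hold.
C8: g + b = 20 + 9 = 29; 29 ≤ 30, bound 30 not met — does not hold.
C9: min(20, 13, 20) = 13 — holds.
C10: gcd(13, 13) = 13 — holds.

Constraints 2, 4, 7, 8 do not hold.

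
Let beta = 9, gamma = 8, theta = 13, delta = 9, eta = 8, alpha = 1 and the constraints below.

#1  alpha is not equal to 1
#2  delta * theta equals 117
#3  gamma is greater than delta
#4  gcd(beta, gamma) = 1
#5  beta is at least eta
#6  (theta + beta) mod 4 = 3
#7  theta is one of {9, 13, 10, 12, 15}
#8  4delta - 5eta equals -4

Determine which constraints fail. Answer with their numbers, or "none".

#1 alpha = 1, but 1 is required to differ — violated.
#2 delta * theta = 9 * 13 = 117 — satisfied.
#3 gamma = 8, delta = 9; 8 ≤ 9 (want >) — violated.
#4 gcd(9, 8) = 1 — satisfied.
#5 beta = 9, eta = 8; 9 ≥ 8 — satisfied.
#6 theta + beta = 22; 22 mod 4 = 2, not 3 — violated.
#7 theta = 13 is in {9, 13, 10, 12, 15} — satisfied.
#8 4delta - 5eta = 4(9) - 5(8) = -4 — satisfied.

Constraints 1, 3, 6 do not hold.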